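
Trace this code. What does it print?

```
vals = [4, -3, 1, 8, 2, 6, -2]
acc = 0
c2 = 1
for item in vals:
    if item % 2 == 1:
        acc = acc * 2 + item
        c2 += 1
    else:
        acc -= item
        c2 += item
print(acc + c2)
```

-14

item=4: not odd, acc = 0-4 = -4; c2=5
item=-3: odd, acc = (-4)*2+(-3) = -11; c2=6
item=1: odd, acc = (-11)*2+1 = -21; c2=7
item=8: not odd, acc = (-21)-8 = -29; c2=15
item=2: not odd, acc = (-29)-2 = -31; c2=17
item=6: not odd, acc = (-31)-6 = -37; c2=23
item=-2: not odd, acc = (-37)-(-2) = -35; c2=21
acc+c2 = (-35)+21 = -14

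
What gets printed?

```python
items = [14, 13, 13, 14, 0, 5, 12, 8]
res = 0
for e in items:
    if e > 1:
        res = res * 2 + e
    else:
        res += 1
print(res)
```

e=14: >1, res = 0*2+14 = 14
e=13: >1, res = 14*2+13 = 41
e=13: >1, res = 41*2+13 = 95
e=14: >1, res = 95*2+14 = 204
e=0: not >1, res = 204+1 = 205
e=5: >1, res = 205*2+5 = 415
e=12: >1, res = 415*2+12 = 842
e=8: >1, res = 842*2+8 = 1692

1692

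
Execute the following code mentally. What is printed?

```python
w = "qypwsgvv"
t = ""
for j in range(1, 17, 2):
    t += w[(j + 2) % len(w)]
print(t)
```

j=1: add w[3]='w' → 'w'
j=3: add w[5]='g' → 'wg'
j=5: add w[7]='v' → 'wgv'
j=7: add w[1]='y' → 'wgvy'
j=9: add w[3]='w' → 'wgvyw'
j=11: add w[5]='g' → 'wgvywg'
j=13: add w[7]='v' → 'wgvywgv'
j=15: add w[1]='y' → 'wgvywgvy'

wgvywgvy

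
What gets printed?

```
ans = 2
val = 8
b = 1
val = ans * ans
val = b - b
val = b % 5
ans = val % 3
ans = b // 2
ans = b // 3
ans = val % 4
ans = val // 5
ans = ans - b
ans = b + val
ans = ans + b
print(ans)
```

val = 2*2 = 4
val = 1-1 = 0
val = 1%5 = 1
ans = 1%3 = 1
ans = 1//2 = 0
ans = 1//3 = 0
ans = 1%4 = 1
ans = 1//5 = 0
ans = 0-1 = -1
ans = 1+1 = 2
ans = 2+1 = 3

3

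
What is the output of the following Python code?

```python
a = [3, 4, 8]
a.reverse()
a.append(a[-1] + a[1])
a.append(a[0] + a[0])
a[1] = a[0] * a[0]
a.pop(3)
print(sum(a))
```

91

reverse → [8, 4, 3]
append a[-1]+a[1] = 3+4 = 7 → [8, 4, 3, 7]
append a[0]+a[0] = 8+8 = 16 → [8, 4, 3, 7, 16]
a[1] = a[0]*a[0] = 8*8 = 64 → [8, 64, 3, 7, 16]
pop(3) removes 7 → [8, 64, 3, 16]
sum = 91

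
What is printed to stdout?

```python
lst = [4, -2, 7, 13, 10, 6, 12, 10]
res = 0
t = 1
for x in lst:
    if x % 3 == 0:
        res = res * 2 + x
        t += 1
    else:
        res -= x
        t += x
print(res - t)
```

x=4: not %3==0, res = 0-4 = -4; t=5
x=-2: not %3==0, res = (-4)-(-2) = -2; t=3
x=7: not %3==0, res = (-2)-7 = -9; t=10
x=13: not %3==0, res = (-9)-13 = -22; t=23
x=10: not %3==0, res = (-22)-10 = -32; t=33
x=6: %3==0, res = (-32)*2+6 = -58; t=34
x=12: %3==0, res = (-58)*2+12 = -104; t=35
x=10: not %3==0, res = (-104)-10 = -114; t=45
res-t = (-114)-45 = -159

-159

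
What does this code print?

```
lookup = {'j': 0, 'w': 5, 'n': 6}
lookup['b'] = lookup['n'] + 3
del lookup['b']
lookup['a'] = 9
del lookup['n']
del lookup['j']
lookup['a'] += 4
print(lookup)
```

lookup['b'] = lookup['n']+3 = 9 → {'j': 0, 'w': 5, 'n': 6, 'b': 9}
del 'b' → {'j': 0, 'w': 5, 'n': 6}
lookup['a'] = 9 → {'j': 0, 'w': 5, 'n': 6, 'a': 9}
del 'n' → {'j': 0, 'w': 5, 'a': 9}
del 'j' → {'w': 5, 'a': 9}
lookup['a'] = 9+4 = 13 → {'w': 5, 'a': 13}

{'w': 5, 'a': 13}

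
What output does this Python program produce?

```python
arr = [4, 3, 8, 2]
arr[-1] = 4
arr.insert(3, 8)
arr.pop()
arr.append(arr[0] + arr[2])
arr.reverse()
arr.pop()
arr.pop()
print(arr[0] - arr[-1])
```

arr[-1] = 4 → [4, 3, 8, 4]
insert 8 at 3 → [4, 3, 8, 8, 4]
pop() removes 4 → [4, 3, 8, 8]
append arr[0]+arr[2] = 4+8 = 12 → [4, 3, 8, 8, 12]
reverse → [12, 8, 8, 3, 4]
pop() removes 4 → [12, 8, 8, 3]
pop() removes 3 → [12, 8, 8]
arr[0]-arr[-1] = 12-8 = 4

4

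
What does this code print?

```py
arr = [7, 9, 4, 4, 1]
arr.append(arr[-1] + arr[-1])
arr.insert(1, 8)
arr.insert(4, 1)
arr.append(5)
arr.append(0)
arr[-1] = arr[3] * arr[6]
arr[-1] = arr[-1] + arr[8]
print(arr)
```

[7, 8, 9, 4, 1, 4, 1, 2, 5, 9]

append arr[-1]+arr[-1] = 1+1 = 2 → [7, 9, 4, 4, 1, 2]
insert 8 at 1 → [7, 8, 9, 4, 4, 1, 2]
insert 1 at 4 → [7, 8, 9, 4, 1, 4, 1, 2]
append 5 → [7, 8, 9, 4, 1, 4, 1, 2, 5]
append 0 → [7, 8, 9, 4, 1, 4, 1, 2, 5, 0]
arr[-1] = arr[3]*arr[6] = 4*1 = 4 → [7, 8, 9, 4, 1, 4, 1, 2, 5, 4]
arr[-1] = arr[-1]+arr[8] = 4+5 = 9 → [7, 8, 9, 4, 1, 4, 1, 2, 5, 9]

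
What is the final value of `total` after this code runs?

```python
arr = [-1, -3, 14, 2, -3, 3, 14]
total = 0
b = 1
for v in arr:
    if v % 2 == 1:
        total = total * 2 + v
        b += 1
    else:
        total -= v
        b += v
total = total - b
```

-136

v=-1: odd, total = 0*2+(-1) = -1; b=2
v=-3: odd, total = (-1)*2+(-3) = -5; b=3
v=14: not odd, total = (-5)-14 = -19; b=17
v=2: not odd, total = (-19)-2 = -21; b=19
v=-3: odd, total = (-21)*2+(-3) = -45; b=20
v=3: odd, total = (-45)*2+3 = -87; b=21
v=14: not odd, total = (-87)-14 = -101; b=35
total-b = (-101)-35 = -136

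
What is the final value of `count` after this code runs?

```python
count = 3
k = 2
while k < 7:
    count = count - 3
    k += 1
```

-12

k=2: count = 3-3 = 0
k=3: count = 0-3 = -3
k=4: count = (-3)-3 = -6
k=5: count = (-6)-3 = -9
k=6: count = (-9)-3 = -12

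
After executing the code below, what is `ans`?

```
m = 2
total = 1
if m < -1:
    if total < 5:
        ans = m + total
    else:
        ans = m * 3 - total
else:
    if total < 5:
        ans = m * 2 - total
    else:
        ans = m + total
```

m=2, total=1
m < -1 is False; total < 5 is True
→ ans = m * 2 - total = 3

3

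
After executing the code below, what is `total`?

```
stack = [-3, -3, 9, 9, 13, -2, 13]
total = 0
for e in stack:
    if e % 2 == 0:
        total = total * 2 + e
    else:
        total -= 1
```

-13

e=-3: not even, total = 0-1 = -1
e=-3: not even, total = (-1)-1 = -2
e=9: not even, total = (-2)-1 = -3
e=9: not even, total = (-3)-1 = -4
e=13: not even, total = (-4)-1 = -5
e=-2: even, total = (-5)*2+(-2) = -12
e=13: not even, total = (-12)-1 = -13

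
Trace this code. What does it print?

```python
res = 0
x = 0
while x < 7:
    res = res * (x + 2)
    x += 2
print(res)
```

0

x=0: res = 0*2 = 0
x=2: res = 0*4 = 0
x=4: res = 0*6 = 0
x=6: res = 0*8 = 0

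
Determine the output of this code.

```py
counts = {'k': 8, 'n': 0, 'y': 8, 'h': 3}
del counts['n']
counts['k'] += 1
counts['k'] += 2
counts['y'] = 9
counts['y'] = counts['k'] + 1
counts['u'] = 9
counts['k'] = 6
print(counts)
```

del 'n' → {'k': 8, 'y': 8, 'h': 3}
counts['k'] = 8+1 = 9 → {'k': 9, 'y': 8, 'h': 3}
counts['k'] = 9+2 = 11 → {'k': 11, 'y': 8, 'h': 3}
counts['y'] = 9 → {'k': 11, 'y': 9, 'h': 3}
counts['y'] = counts['k']+1 = 12 → {'k': 11, 'y': 12, 'h': 3}
counts['u'] = 9 → {'k': 11, 'y': 12, 'h': 3, 'u': 9}
counts['k'] = 6 → {'k': 6, 'y': 12, 'h': 3, 'u': 9}

{'k': 6, 'y': 12, 'h': 3, 'u': 9}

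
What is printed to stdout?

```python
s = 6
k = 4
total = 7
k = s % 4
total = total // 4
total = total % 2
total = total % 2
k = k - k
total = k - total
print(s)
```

6

k = 6%4 = 2
total = 7//4 = 1
total = 1%2 = 1
total = 1%2 = 1
k = 2-2 = 0
total = 0-1 = -1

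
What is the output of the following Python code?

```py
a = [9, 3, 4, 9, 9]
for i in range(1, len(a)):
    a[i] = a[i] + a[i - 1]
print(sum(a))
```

96

i=1: a[1] = 3+9 = 12 → [9, 12, 4, 9, 9]
i=2: a[2] = 4+12 = 16 → [9, 12, 16, 9, 9]
i=3: a[3] = 9+16 = 25 → [9, 12, 16, 25, 9]
i=4: a[4] = 9+25 = 34 → [9, 12, 16, 25, 34]
sum = 96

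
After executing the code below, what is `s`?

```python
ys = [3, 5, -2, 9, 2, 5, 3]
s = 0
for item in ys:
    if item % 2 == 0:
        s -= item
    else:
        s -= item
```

item=3: not even, s = 0-3 = -3
item=5: not even, s = (-3)-5 = -8
item=-2: even, s = (-8)-(-2) = -6
item=9: not even, s = (-6)-9 = -15
item=2: even, s = (-15)-2 = -17
item=5: not even, s = (-17)-5 = -22
item=3: not even, s = (-22)-3 = -25

-25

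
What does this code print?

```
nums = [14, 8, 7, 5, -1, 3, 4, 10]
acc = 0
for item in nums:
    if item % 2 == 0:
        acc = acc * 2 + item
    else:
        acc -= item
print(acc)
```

106

item=14: even, acc = 0*2+14 = 14
item=8: even, acc = 14*2+8 = 36
item=7: not even, acc = 36-7 = 29
item=5: not even, acc = 29-5 = 24
item=-1: not even, acc = 24-(-1) = 25
item=3: not even, acc = 25-3 = 22
item=4: even, acc = 22*2+4 = 48
item=10: even, acc = 48*2+10 = 106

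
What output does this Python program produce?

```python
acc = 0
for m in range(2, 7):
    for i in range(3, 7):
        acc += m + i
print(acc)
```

m=2,i=3: acc = 0+5 = 5
m=2,i=4: acc = 5+6 = 11
m=2,i=5: acc = 11+7 = 18
m=2,i=6: acc = 18+8 = 26
m=3,i=3: acc = 26+6 = 32
m=3,i=4: acc = 32+7 = 39
m=3,i=5: acc = 39+8 = 47
m=3,i=6: acc = 47+9 = 56
m=4,i=3: acc = 56+7 = 63
m=4,i=4: acc = 63+8 = 71
m=4,i=5: acc = 71+9 = 80
m=4,i=6: acc = 80+10 = 90
m=5,i=3: acc = 90+8 = 98
m=5,i=4: acc = 98+9 = 107
m=5,i=5: acc = 107+10 = 117
m=5,i=6: acc = 117+11 = 128
m=6,i=3: acc = 128+9 = 137
m=6,i=4: acc = 137+10 = 147
m=6,i=5: acc = 147+11 = 158
m=6,i=6: acc = 158+12 = 170

170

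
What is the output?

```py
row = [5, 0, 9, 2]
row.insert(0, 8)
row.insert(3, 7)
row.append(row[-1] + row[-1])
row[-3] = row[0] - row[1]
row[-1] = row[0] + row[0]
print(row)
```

[8, 5, 0, 7, 3, 2, 16]

insert 8 at 0 → [8, 5, 0, 9, 2]
insert 7 at 3 → [8, 5, 0, 7, 9, 2]
append row[-1]+row[-1] = 2+2 = 4 → [8, 5, 0, 7, 9, 2, 4]
row[-3] = row[0]-row[1] = 8-5 = 3 → [8, 5, 0, 7, 3, 2, 4]
row[-1] = row[0]+row[0] = 8+8 = 16 → [8, 5, 0, 7, 3, 2, 16]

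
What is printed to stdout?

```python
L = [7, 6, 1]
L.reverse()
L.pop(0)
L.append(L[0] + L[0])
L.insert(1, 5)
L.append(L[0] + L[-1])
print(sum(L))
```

48

reverse → [1, 6, 7]
pop(0) removes 1 → [6, 7]
append L[0]+L[0] = 6+6 = 12 → [6, 7, 12]
insert 5 at 1 → [6, 5, 7, 12]
append L[0]+L[-1] = 6+12 = 18 → [6, 5, 7, 12, 18]
sum = 48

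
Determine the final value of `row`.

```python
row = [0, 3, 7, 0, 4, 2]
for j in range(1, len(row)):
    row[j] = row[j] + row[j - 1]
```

[0, 3, 10, 10, 14, 16]

j=1: row[1] = 3+0 = 3 → [0, 3, 7, 0, 4, 2]
j=2: row[2] = 7+3 = 10 → [0, 3, 10, 0, 4, 2]
j=3: row[3] = 0+10 = 10 → [0, 3, 10, 10, 4, 2]
j=4: row[4] = 4+10 = 14 → [0, 3, 10, 10, 14, 2]
j=5: row[5] = 2+14 = 16 → [0, 3, 10, 10, 14, 16]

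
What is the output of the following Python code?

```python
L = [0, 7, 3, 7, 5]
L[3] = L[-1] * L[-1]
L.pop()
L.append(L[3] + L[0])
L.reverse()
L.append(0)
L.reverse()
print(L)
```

L[3] = L[-1]*L[-1] = 5*5 = 25 → [0, 7, 3, 25, 5]
pop() removes 5 → [0, 7, 3, 25]
append L[3]+L[0] = 25+0 = 25 → [0, 7, 3, 25, 25]
reverse → [25, 25, 3, 7, 0]
append 0 → [25, 25, 3, 7, 0, 0]
reverse → [0, 0, 7, 3, 25, 25]

[0, 0, 7, 3, 25, 25]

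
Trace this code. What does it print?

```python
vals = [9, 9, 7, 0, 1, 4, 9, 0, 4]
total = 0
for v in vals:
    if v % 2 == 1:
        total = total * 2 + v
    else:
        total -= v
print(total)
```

243

v=9: odd, total = 0*2+9 = 9
v=9: odd, total = 9*2+9 = 27
v=7: odd, total = 27*2+7 = 61
v=0: not odd, total = 61-0 = 61
v=1: odd, total = 61*2+1 = 123
v=4: not odd, total = 123-4 = 119
v=9: odd, total = 119*2+9 = 247
v=0: not odd, total = 247-0 = 247
v=4: not odd, total = 247-4 = 243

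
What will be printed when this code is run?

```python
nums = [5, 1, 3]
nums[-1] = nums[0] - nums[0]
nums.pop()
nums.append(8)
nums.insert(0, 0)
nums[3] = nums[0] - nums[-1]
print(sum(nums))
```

nums[-1] = nums[0]-nums[0] = 5-5 = 0 → [5, 1, 0]
pop() removes 0 → [5, 1]
append 8 → [5, 1, 8]
insert 0 at 0 → [0, 5, 1, 8]
nums[3] = nums[0]-nums[-1] = 0-8 = -8 → [0, 5, 1, -8]
sum = -2

-2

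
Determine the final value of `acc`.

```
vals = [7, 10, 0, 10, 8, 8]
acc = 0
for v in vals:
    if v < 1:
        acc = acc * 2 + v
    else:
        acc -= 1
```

-7

v=7: not <1, acc = 0-1 = -1
v=10: not <1, acc = (-1)-1 = -2
v=0: <1, acc = (-2)*2+0 = -4
v=10: not <1, acc = (-4)-1 = -5
v=8: not <1, acc = (-5)-1 = -6
v=8: not <1, acc = (-6)-1 = -7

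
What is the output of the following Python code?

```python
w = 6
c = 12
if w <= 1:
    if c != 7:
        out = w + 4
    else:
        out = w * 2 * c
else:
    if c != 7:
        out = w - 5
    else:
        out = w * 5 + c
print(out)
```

w=6, c=12
w <= 1 is False; c != 7 is True
→ out = w - 5 = 1

1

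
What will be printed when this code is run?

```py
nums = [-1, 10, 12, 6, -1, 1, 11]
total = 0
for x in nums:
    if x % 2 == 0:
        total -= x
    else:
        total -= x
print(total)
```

x=-1: not even, total = 0-(-1) = 1
x=10: even, total = 1-10 = -9
x=12: even, total = (-9)-12 = -21
x=6: even, total = (-21)-6 = -27
x=-1: not even, total = (-27)-(-1) = -26
x=1: not even, total = (-26)-1 = -27
x=11: not even, total = (-27)-11 = -38

-38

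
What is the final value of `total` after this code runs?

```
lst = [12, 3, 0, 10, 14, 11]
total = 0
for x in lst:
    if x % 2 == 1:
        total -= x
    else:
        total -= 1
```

x=12: not odd, total = 0-1 = -1
x=3: odd, total = (-1)-3 = -4
x=0: not odd, total = (-4)-1 = -5
x=10: not odd, total = (-5)-1 = -6
x=14: not odd, total = (-6)-1 = -7
x=11: odd, total = (-7)-11 = -18

-18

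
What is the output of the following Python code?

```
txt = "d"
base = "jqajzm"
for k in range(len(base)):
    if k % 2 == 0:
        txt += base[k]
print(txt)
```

djaz

k=0: add 'j' → 'dj'
k=1: skip
k=2: add 'a' → 'dja'
k=3: skip
k=4: add 'z' → 'djaz'
k=5: skip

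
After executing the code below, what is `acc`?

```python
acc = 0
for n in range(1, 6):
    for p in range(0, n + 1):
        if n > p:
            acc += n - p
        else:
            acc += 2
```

45

n=1,p=0: 1>0, acc = 0+1 = 1
n=1,p=1: not 1>1, acc = 1+2 = 3
n=2,p=0: 2>0, acc = 3+2 = 5
n=2,p=1: 2>1, acc = 5+1 = 6
n=2,p=2: not 2>2, acc = 6+2 = 8
n=3,p=0: 3>0, acc = 8+3 = 11
n=3,p=1: 3>1, acc = 11+2 = 13
n=3,p=2: 3>2, acc = 13+1 = 14
n=3,p=3: not 3>3, acc = 14+2 = 16
n=4,p=0: 4>0, acc = 16+4 = 20
n=4,p=1: 4>1, acc = 20+3 = 23
n=4,p=2: 4>2, acc = 23+2 = 25
n=4,p=3: 4>3, acc = 25+1 = 26
n=4,p=4: not 4>4, acc = 26+2 = 28
n=5,p=0: 5>0, acc = 28+5 = 33
n=5,p=1: 5>1, acc = 33+4 = 37
n=5,p=2: 5>2, acc = 37+3 = 40
n=5,p=3: 5>3, acc = 40+2 = 42
n=5,p=4: 5>4, acc = 42+1 = 43
n=5,p=5: not 5>5, acc = 43+2 = 45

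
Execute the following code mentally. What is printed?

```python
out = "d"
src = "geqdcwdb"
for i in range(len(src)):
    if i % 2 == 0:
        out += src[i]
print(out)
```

dgqcd

i=0: add 'g' → 'dg'
i=1: skip
i=2: add 'q' → 'dgq'
i=3: skip
i=4: add 'c' → 'dgqc'
i=5: skip
i=6: add 'd' → 'dgqcd'
i=7: skip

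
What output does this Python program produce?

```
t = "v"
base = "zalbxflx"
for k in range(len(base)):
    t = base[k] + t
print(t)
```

k=0: prepend 'z' → 'zv'
k=1: prepend 'a' → 'azv'
k=2: prepend 'l' → 'lazv'
k=3: prepend 'b' → 'blazv'
k=4: prepend 'x' → 'xblazv'
k=5: prepend 'f' → 'fxblazv'
k=6: prepend 'l' → 'lfxblazv'
k=7: prepend 'x' → 'xlfxblazv'

xlfxblazv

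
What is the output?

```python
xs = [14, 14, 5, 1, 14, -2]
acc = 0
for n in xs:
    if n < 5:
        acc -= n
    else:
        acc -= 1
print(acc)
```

-3

n=14: not <5, acc = 0-1 = -1
n=14: not <5, acc = (-1)-1 = -2
n=5: not <5, acc = (-2)-1 = -3
n=1: <5, acc = (-3)-1 = -4
n=14: not <5, acc = (-4)-1 = -5
n=-2: <5, acc = (-5)-(-2) = -3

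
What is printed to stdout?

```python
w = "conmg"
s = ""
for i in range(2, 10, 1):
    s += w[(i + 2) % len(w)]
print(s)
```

i=2: add w[4]='g' → 'g'
i=3: add w[0]='c' → 'gc'
i=4: add w[1]='o' → 'gco'
i=5: add w[2]='n' → 'gcon'
i=6: add w[3]='m' → 'gconm'
i=7: add w[4]='g' → 'gconmg'
i=8: add w[0]='c' → 'gconmgc'
i=9: add w[1]='o' → 'gconmgco'

gconmgco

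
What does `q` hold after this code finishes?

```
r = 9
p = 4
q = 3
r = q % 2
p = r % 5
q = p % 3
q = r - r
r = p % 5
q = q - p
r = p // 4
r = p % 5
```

r = 3%2 = 1
p = 1%5 = 1
q = 1%3 = 1
q = 1-1 = 0
r = 1%5 = 1
q = 0-1 = -1
r = 1//4 = 0
r = 1%5 = 1

-1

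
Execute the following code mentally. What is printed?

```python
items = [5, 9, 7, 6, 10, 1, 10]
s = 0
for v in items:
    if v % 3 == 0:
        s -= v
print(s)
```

v=5: not %3==0
v=9: %3==0, s = 0-9 = -9
v=7: not %3==0
v=6: %3==0, s = (-9)-6 = -15
v=10: not %3==0
v=1: not %3==0
v=10: not %3==0

-15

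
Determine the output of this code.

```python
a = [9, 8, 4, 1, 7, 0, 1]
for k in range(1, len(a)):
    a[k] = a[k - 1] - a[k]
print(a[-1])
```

k=1: a[1] = 9-8 = 1 → [9, 1, 4, 1, 7, 0, 1]
k=2: a[2] = 1-4 = -3 → [9, 1, -3, 1, 7, 0, 1]
k=3: a[3] = (-3)-1 = -4 → [9, 1, -3, -4, 7, 0, 1]
k=4: a[4] = (-4)-7 = -11 → [9, 1, -3, -4, -11, 0, 1]
k=5: a[5] = (-11)-0 = -11 → [9, 1, -3, -4, -11, -11, 1]
k=6: a[6] = (-11)-1 = -12 → [9, 1, -3, -4, -11, -11, -12]

-12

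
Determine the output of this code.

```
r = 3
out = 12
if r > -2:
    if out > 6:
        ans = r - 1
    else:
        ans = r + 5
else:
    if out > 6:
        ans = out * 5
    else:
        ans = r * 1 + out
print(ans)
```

r=3, out=12
r > -2 is True; out > 6 is True
→ ans = r - 1 = 2

2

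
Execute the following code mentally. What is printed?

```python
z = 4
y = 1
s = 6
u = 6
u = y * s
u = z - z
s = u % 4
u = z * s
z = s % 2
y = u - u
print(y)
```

0

u = 1*6 = 6
u = 4-4 = 0
s = 0%4 = 0
u = 4*0 = 0
z = 0%2 = 0
y = 0-0 = 0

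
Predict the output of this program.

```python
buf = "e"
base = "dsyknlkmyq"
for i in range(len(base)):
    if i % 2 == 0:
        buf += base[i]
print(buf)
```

edynky

i=0: add 'd' → 'ed'
i=1: skip
i=2: add 'y' → 'edy'
i=3: skip
i=4: add 'n' → 'edyn'
i=5: skip
i=6: add 'k' → 'edynk'
i=7: skip
i=8: add 'y' → 'edynky'
i=9: skip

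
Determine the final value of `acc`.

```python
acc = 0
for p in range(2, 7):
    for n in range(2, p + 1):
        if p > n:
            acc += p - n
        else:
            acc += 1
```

p=2,n=2: not 2>2, acc = 0+1 = 1
p=3,n=2: 3>2, acc = 1+1 = 2
p=3,n=3: not 3>3, acc = 2+1 = 3
p=4,n=2: 4>2, acc = 3+2 = 5
p=4,n=3: 4>3, acc = 5+1 = 6
p=4,n=4: not 4>4, acc = 6+1 = 7
p=5,n=2: 5>2, acc = 7+3 = 10
p=5,n=3: 5>3, acc = 10+2 = 12
p=5,n=4: 5>4, acc = 12+1 = 13
p=5,n=5: not 5>5, acc = 13+1 = 14
p=6,n=2: 6>2, acc = 14+4 = 18
p=6,n=3: 6>3, acc = 18+3 = 21
p=6,n=4: 6>4, acc = 21+2 = 23
p=6,n=5: 6>5, acc = 23+1 = 24
p=6,n=6: not 6>6, acc = 24+1 = 25

25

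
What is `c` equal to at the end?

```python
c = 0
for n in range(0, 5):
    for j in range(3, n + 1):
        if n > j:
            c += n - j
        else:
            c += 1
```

3

n=3,j=3: not 3>3, c = 0+1 = 1
n=4,j=3: 4>3, c = 1+1 = 2
n=4,j=4: not 4>4, c = 2+1 = 3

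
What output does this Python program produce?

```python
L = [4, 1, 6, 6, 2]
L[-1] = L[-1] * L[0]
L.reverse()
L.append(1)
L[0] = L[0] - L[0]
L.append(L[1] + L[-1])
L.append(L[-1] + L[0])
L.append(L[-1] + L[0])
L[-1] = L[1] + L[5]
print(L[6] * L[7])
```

49

L[-1] = L[-1]*L[0] = 2*4 = 8 → [4, 1, 6, 6, 8]
reverse → [8, 6, 6, 1, 4]
append 1 → [8, 6, 6, 1, 4, 1]
L[0] = L[0]-L[0] = 8-8 = 0 → [0, 6, 6, 1, 4, 1]
append L[1]+L[-1] = 6+1 = 7 → [0, 6, 6, 1, 4, 1, 7]
append L[-1]+L[0] = 7+0 = 7 → [0, 6, 6, 1, 4, 1, 7, 7]
append L[-1]+L[0] = 7+0 = 7 → [0, 6, 6, 1, 4, 1, 7, 7, 7]
L[-1] = L[1]+L[5] = 6+1 = 7 → [0, 6, 6, 1, 4, 1, 7, 7, 7]
L[6]*L[7] = 7*7 = 49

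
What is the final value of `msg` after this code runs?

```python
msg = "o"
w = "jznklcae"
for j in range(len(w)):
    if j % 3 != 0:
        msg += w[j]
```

j=0: skip
j=1: add 'z' → 'oz'
j=2: add 'n' → 'ozn'
j=3: skip
j=4: add 'l' → 'oznl'
j=5: add 'c' → 'oznlc'
j=6: skip
j=7: add 'e' → 'oznlce'

'oznlce'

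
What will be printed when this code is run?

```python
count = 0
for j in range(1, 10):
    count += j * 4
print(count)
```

j=1: count = 0+1*4 = 4
j=2: count = 4+2*4 = 12
j=3: count = 12+3*4 = 24
j=4: count = 24+4*4 = 40
j=5: count = 40+5*4 = 60
j=6: count = 60+6*4 = 84
j=7: count = 84+7*4 = 112
j=8: count = 112+8*4 = 144
j=9: count = 144+9*4 = 180

180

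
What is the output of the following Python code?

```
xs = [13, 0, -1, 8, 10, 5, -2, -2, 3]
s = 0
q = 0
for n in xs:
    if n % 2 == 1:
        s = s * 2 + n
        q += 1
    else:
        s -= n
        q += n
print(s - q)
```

31

n=13: odd, s = 0*2+13 = 13; q=1
n=0: not odd, s = 13-0 = 13; q=1
n=-1: odd, s = 13*2+(-1) = 25; q=2
n=8: not odd, s = 25-8 = 17; q=10
n=10: not odd, s = 17-10 = 7; q=20
n=5: odd, s = 7*2+5 = 19; q=21
n=-2: not odd, s = 19-(-2) = 21; q=19
n=-2: not odd, s = 21-(-2) = 23; q=17
n=3: odd, s = 23*2+3 = 49; q=18
s-q = 49-18 = 31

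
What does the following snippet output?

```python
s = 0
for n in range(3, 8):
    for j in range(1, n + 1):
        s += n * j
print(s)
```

455

n=3,j=1: s = 0+3 = 3
n=3,j=2: s = 3+6 = 9
n=3,j=3: s = 9+9 = 18
n=4,j=1: s = 18+4 = 22
n=4,j=2: s = 22+8 = 30
n=4,j=3: s = 30+12 = 42
n=4,j=4: s = 42+16 = 58
n=5,j=1: s = 58+5 = 63
n=5,j=2: s = 63+10 = 73
n=5,j=3: s = 73+15 = 88
n=5,j=4: s = 88+20 = 108
n=5,j=5: s = 108+25 = 133
n=6,j=1: s = 133+6 = 139
n=6,j=2: s = 139+12 = 151
n=6,j=3: s = 151+18 = 169
n=6,j=4: s = 169+24 = 193
n=6,j=5: s = 193+30 = 223
n=6,j=6: s = 223+36 = 259
n=7,j=1: s = 259+7 = 266
n=7,j=2: s = 266+14 = 280
n=7,j=3: s = 280+21 = 301
n=7,j=4: s = 301+28 = 329
n=7,j=5: s = 329+35 = 364
n=7,j=6: s = 364+42 = 406
n=7,j=7: s = 406+49 = 455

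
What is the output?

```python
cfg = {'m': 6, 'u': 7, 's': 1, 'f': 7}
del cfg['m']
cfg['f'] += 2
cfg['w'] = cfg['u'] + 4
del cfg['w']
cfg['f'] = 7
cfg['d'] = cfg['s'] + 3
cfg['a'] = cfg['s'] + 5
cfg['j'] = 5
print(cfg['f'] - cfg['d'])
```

del 'm' → {'u': 7, 's': 1, 'f': 7}
cfg['f'] = 7+2 = 9 → {'u': 7, 's': 1, 'f': 9}
cfg['w'] = cfg['u']+4 = 11 → {'u': 7, 's': 1, 'f': 9, 'w': 11}
del 'w' → {'u': 7, 's': 1, 'f': 9}
cfg['f'] = 7 → {'u': 7, 's': 1, 'f': 7}
cfg['d'] = cfg['s']+3 = 4 → {'u': 7, 's': 1, 'f': 7, 'd': 4}
cfg['a'] = cfg['s']+5 = 6 → {'u': 7, 's': 1, 'f': 7, 'd': 4, 'a': 6}
cfg['j'] = 5 → {'u': 7, 's': 1, 'f': 7, 'd': 4, 'a': 6, 'j': 5}
cfg['f']-cfg['d'] = 7-4 = 3

3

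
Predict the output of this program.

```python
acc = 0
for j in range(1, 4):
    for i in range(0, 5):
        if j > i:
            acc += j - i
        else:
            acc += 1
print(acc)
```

j=1,i=0: 1>0, acc = 0+1 = 1
j=1,i=1: not 1>1, acc = 1+1 = 2
j=1,i=2: not 1>2, acc = 2+1 = 3
j=1,i=3: not 1>3, acc = 3+1 = 4
j=1,i=4: not 1>4, acc = 4+1 = 5
j=2,i=0: 2>0, acc = 5+2 = 7
j=2,i=1: 2>1, acc = 7+1 = 8
j=2,i=2: not 2>2, acc = 8+1 = 9
j=2,i=3: not 2>3, acc = 9+1 = 10
j=2,i=4: not 2>4, acc = 10+1 = 11
j=3,i=0: 3>0, acc = 11+3 = 14
j=3,i=1: 3>1, acc = 14+2 = 16
j=3,i=2: 3>2, acc = 16+1 = 17
j=3,i=3: not 3>3, acc = 17+1 = 18
j=3,i=4: not 3>4, acc = 18+1 = 19

19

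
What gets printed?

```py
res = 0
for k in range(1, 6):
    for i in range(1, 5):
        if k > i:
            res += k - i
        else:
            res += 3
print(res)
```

50

k=1,i=1: not 1>1, res = 0+3 = 3
k=1,i=2: not 1>2, res = 3+3 = 6
k=1,i=3: not 1>3, res = 6+3 = 9
k=1,i=4: not 1>4, res = 9+3 = 12
k=2,i=1: 2>1, res = 12+1 = 13
k=2,i=2: not 2>2, res = 13+3 = 16
k=2,i=3: not 2>3, res = 16+3 = 19
k=2,i=4: not 2>4, res = 19+3 = 22
k=3,i=1: 3>1, res = 22+2 = 24
k=3,i=2: 3>2, res = 24+1 = 25
k=3,i=3: not 3>3, res = 25+3 = 28
k=3,i=4: not 3>4, res = 28+3 = 31
k=4,i=1: 4>1, res = 31+3 = 34
k=4,i=2: 4>2, res = 34+2 = 36
k=4,i=3: 4>3, res = 36+1 = 37
k=4,i=4: not 4>4, res = 37+3 = 40
k=5,i=1: 5>1, res = 40+4 = 44
k=5,i=2: 5>2, res = 44+3 = 47
k=5,i=3: 5>3, res = 47+2 = 49
k=5,i=4: 5>4, res = 49+1 = 50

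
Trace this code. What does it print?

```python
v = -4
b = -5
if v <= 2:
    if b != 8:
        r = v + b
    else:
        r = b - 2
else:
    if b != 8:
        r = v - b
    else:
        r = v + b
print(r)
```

v=-4, b=-5
v <= 2 is True; b != 8 is True
→ r = v + b = -9

-9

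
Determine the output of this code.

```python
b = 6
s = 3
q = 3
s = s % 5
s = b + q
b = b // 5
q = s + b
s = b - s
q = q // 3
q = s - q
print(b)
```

1

s = 3%5 = 3
s = 6+3 = 9
b = 6//5 = 1
q = 9+1 = 10
s = 1-9 = -8
q = 10//3 = 3
q = (-8)-3 = -11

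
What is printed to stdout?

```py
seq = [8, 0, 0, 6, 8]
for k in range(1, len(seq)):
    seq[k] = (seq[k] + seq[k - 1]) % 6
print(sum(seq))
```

18

k=1: seq[1] = (0+8)%6 = 2 → [8, 2, 0, 6, 8]
k=2: seq[2] = (0+2)%6 = 2 → [8, 2, 2, 6, 8]
k=3: seq[3] = (6+2)%6 = 2 → [8, 2, 2, 2, 8]
k=4: seq[4] = (8+2)%6 = 4 → [8, 2, 2, 2, 4]
sum = 18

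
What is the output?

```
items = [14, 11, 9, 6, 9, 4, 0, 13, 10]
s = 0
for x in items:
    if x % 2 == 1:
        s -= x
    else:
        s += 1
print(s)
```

-37

x=14: not odd, s = 0+1 = 1
x=11: odd, s = 1-11 = -10
x=9: odd, s = (-10)-9 = -19
x=6: not odd, s = (-19)+1 = -18
x=9: odd, s = (-18)-9 = -27
x=4: not odd, s = (-27)+1 = -26
x=0: not odd, s = (-26)+1 = -25
x=13: odd, s = (-25)-13 = -38
x=10: not odd, s = (-38)+1 = -37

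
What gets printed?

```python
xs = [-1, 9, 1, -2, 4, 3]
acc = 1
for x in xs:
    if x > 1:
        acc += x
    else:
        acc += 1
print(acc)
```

x=-1: not >1, acc = 1+1 = 2
x=9: >1, acc = 2+9 = 11
x=1: not >1, acc = 11+1 = 12
x=-2: not >1, acc = 12+1 = 13
x=4: >1, acc = 13+4 = 17
x=3: >1, acc = 17+3 = 20

20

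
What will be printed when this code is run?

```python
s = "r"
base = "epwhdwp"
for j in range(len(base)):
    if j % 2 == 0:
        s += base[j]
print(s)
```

j=0: add 'e' → 're'
j=1: skip
j=2: add 'w' → 'rew'
j=3: skip
j=4: add 'd' → 'rewd'
j=5: skip
j=6: add 'p' → 'rewdp'

rewdp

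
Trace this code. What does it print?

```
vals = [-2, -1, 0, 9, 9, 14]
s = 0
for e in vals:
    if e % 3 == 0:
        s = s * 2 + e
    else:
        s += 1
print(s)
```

44

e=-2: not %3==0, s = 0+1 = 1
e=-1: not %3==0, s = 1+1 = 2
e=0: %3==0, s = 2*2+0 = 4
e=9: %3==0, s = 4*2+9 = 17
e=9: %3==0, s = 17*2+9 = 43
e=14: not %3==0, s = 43+1 = 44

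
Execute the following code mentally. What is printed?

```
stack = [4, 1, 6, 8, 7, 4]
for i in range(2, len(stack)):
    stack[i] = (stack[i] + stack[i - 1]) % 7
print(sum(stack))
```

12

i=2: stack[2] = (6+1)%7 = 0 → [4, 1, 0, 8, 7, 4]
i=3: stack[3] = (8+0)%7 = 1 → [4, 1, 0, 1, 7, 4]
i=4: stack[4] = (7+1)%7 = 1 → [4, 1, 0, 1, 1, 4]
i=5: stack[5] = (4+1)%7 = 5 → [4, 1, 0, 1, 1, 5]
sum = 12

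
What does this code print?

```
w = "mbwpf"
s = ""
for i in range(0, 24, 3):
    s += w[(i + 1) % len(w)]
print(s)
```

bfwmpbfw

i=0: add w[1]='b' → 'b'
i=3: add w[4]='f' → 'bf'
i=6: add w[2]='w' → 'bfw'
i=9: add w[0]='m' → 'bfwm'
i=12: add w[3]='p' → 'bfwmp'
i=15: add w[1]='b' → 'bfwmpb'
i=18: add w[4]='f' → 'bfwmpbf'
i=21: add w[2]='w' → 'bfwmpbfw'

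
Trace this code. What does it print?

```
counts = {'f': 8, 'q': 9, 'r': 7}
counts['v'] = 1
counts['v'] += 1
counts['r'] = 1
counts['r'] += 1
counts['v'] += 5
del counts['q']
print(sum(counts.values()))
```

counts['v'] = 1 → {'f': 8, 'q': 9, 'r': 7, 'v': 1}
counts['v'] = 1+1 = 2 → {'f': 8, 'q': 9, 'r': 7, 'v': 2}
counts['r'] = 1 → {'f': 8, 'q': 9, 'r': 1, 'v': 2}
counts['r'] = 1+1 = 2 → {'f': 8, 'q': 9, 'r': 2, 'v': 2}
counts['v'] = 2+5 = 7 → {'f': 8, 'q': 9, 'r': 2, 'v': 7}
del 'q' → {'f': 8, 'r': 2, 'v': 7}
sum of values = 17

17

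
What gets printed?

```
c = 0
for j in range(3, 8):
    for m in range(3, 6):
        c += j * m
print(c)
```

j=3,m=3: c = 0+9 = 9
j=3,m=4: c = 9+12 = 21
j=3,m=5: c = 21+15 = 36
j=4,m=3: c = 36+12 = 48
j=4,m=4: c = 48+16 = 64
j=4,m=5: c = 64+20 = 84
j=5,m=3: c = 84+15 = 99
j=5,m=4: c = 99+20 = 119
j=5,m=5: c = 119+25 = 144
j=6,m=3: c = 144+18 = 162
j=6,m=4: c = 162+24 = 186
j=6,m=5: c = 186+30 = 216
j=7,m=3: c = 216+21 = 237
j=7,m=4: c = 237+28 = 265
j=7,m=5: c = 265+35 = 300

300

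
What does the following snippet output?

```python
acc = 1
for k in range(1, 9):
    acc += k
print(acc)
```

k=1: acc = 1+1 = 2
k=2: acc = 2+2 = 4
k=3: acc = 4+3 = 7
k=4: acc = 7+4 = 11
k=5: acc = 11+5 = 16
k=6: acc = 16+6 = 22
k=7: acc = 22+7 = 29
k=8: acc = 29+8 = 37

37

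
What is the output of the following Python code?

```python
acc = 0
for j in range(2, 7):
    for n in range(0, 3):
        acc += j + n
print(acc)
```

75

j=2,n=0: acc = 0+2 = 2
j=2,n=1: acc = 2+3 = 5
j=2,n=2: acc = 5+4 = 9
j=3,n=0: acc = 9+3 = 12
j=3,n=1: acc = 12+4 = 16
j=3,n=2: acc = 16+5 = 21
j=4,n=0: acc = 21+4 = 25
j=4,n=1: acc = 25+5 = 30
j=4,n=2: acc = 30+6 = 36
j=5,n=0: acc = 36+5 = 41
j=5,n=1: acc = 41+6 = 47
j=5,n=2: acc = 47+7 = 54
j=6,n=0: acc = 54+6 = 60
j=6,n=1: acc = 60+7 = 67
j=6,n=2: acc = 67+8 = 75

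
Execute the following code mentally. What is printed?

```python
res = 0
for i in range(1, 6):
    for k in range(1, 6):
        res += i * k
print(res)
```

225

i=1,k=1: res = 0+1 = 1
i=1,k=2: res = 1+2 = 3
i=1,k=3: res = 3+3 = 6
i=1,k=4: res = 6+4 = 10
i=1,k=5: res = 10+5 = 15
i=2,k=1: res = 15+2 = 17
i=2,k=2: res = 17+4 = 21
i=2,k=3: res = 21+6 = 27
i=2,k=4: res = 27+8 = 35
i=2,k=5: res = 35+10 = 45
i=3,k=1: res = 45+3 = 48
i=3,k=2: res = 48+6 = 54
i=3,k=3: res = 54+9 = 63
i=3,k=4: res = 63+12 = 75
i=3,k=5: res = 75+15 = 90
i=4,k=1: res = 90+4 = 94
i=4,k=2: res = 94+8 = 102
i=4,k=3: res = 102+12 = 114
i=4,k=4: res = 114+16 = 130
i=4,k=5: res = 130+20 = 150
i=5,k=1: res = 150+5 = 155
i=5,k=2: res = 155+10 = 165
i=5,k=3: res = 165+15 = 180
i=5,k=4: res = 180+20 = 200
i=5,k=5: res = 200+25 = 225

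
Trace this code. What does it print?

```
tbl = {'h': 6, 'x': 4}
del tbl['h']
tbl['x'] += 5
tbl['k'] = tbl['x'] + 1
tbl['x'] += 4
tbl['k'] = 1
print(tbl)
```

del 'h' → {'x': 4}
tbl['x'] = 4+5 = 9 → {'x': 9}
tbl['k'] = tbl['x']+1 = 10 → {'x': 9, 'k': 10}
tbl['x'] = 9+4 = 13 → {'x': 13, 'k': 10}
tbl['k'] = 1 → {'x': 13, 'k': 1}

{'x': 13, 'k': 1}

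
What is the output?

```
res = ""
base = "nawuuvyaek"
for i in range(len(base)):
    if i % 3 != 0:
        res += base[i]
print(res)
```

i=0: skip
i=1: add 'a' → 'a'
i=2: add 'w' → 'aw'
i=3: skip
i=4: add 'u' → 'awu'
i=5: add 'v' → 'awuv'
i=6: skip
i=7: add 'a' → 'awuva'
i=8: add 'e' → 'awuvae'
i=9: skip

awuvae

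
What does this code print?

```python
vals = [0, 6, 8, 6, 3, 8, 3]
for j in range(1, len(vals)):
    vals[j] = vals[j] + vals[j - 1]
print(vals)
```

j=1: vals[1] = 6+0 = 6 → [0, 6, 8, 6, 3, 8, 3]
j=2: vals[2] = 8+6 = 14 → [0, 6, 14, 6, 3, 8, 3]
j=3: vals[3] = 6+14 = 20 → [0, 6, 14, 20, 3, 8, 3]
j=4: vals[4] = 3+20 = 23 → [0, 6, 14, 20, 23, 8, 3]
j=5: vals[5] = 8+23 = 31 → [0, 6, 14, 20, 23, 31, 3]
j=6: vals[6] = 3+31 = 34 → [0, 6, 14, 20, 23, 31, 34]

[0, 6, 14, 20, 23, 31, 34]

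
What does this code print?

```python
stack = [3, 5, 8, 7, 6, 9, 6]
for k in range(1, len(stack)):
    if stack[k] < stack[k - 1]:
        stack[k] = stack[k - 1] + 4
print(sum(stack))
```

k=1: 5>=3, unchanged → [3, 5, 8, 7, 6, 9, 6]
k=2: 8>=5, unchanged → [3, 5, 8, 7, 6, 9, 6]
k=3: 7<8, stack[3] = 8+4 = 12 → [3, 5, 8, 12, 6, 9, 6]
k=4: 6<12, stack[4] = 12+4 = 16 → [3, 5, 8, 12, 16, 9, 6]
k=5: 9<16, stack[5] = 16+4 = 20 → [3, 5, 8, 12, 16, 20, 6]
k=6: 6<20, stack[6] = 20+4 = 24 → [3, 5, 8, 12, 16, 20, 24]
sum = 88

88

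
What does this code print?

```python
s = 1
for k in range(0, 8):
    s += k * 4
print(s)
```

k=0: s = 1+0*4 = 1
k=1: s = 1+1*4 = 5
k=2: s = 5+2*4 = 13
k=3: s = 13+3*4 = 25
k=4: s = 25+4*4 = 41
k=5: s = 41+5*4 = 61
k=6: s = 61+6*4 = 85
k=7: s = 85+7*4 = 113

113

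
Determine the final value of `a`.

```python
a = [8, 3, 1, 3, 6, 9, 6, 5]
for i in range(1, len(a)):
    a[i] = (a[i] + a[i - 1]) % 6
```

[8, 5, 0, 3, 3, 0, 0, 5]

i=1: a[1] = (3+8)%6 = 5 → [8, 5, 1, 3, 6, 9, 6, 5]
i=2: a[2] = (1+5)%6 = 0 → [8, 5, 0, 3, 6, 9, 6, 5]
i=3: a[3] = (3+0)%6 = 3 → [8, 5, 0, 3, 6, 9, 6, 5]
i=4: a[4] = (6+3)%6 = 3 → [8, 5, 0, 3, 3, 9, 6, 5]
i=5: a[5] = (9+3)%6 = 0 → [8, 5, 0, 3, 3, 0, 6, 5]
i=6: a[6] = (6+0)%6 = 0 → [8, 5, 0, 3, 3, 0, 0, 5]
i=7: a[7] = (5+0)%6 = 5 → [8, 5, 0, 3, 3, 0, 0, 5]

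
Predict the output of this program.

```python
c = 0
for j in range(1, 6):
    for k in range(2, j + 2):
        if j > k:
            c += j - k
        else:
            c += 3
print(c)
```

j=1,k=2: not 1>2, c = 0+3 = 3
j=2,k=2: not 2>2, c = 3+3 = 6
j=2,k=3: not 2>3, c = 6+3 = 9
j=3,k=2: 3>2, c = 9+1 = 10
j=3,k=3: not 3>3, c = 10+3 = 13
j=3,k=4: not 3>4, c = 13+3 = 16
j=4,k=2: 4>2, c = 16+2 = 18
j=4,k=3: 4>3, c = 18+1 = 19
j=4,k=4: not 4>4, c = 19+3 = 22
j=4,k=5: not 4>5, c = 22+3 = 25
j=5,k=2: 5>2, c = 25+3 = 28
j=5,k=3: 5>3, c = 28+2 = 30
j=5,k=4: 5>4, c = 30+1 = 31
j=5,k=5: not 5>5, c = 31+3 = 34
j=5,k=6: not 5>6, c = 34+3 = 37

37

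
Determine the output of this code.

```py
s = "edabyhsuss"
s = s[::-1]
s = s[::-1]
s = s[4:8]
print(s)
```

yhsu

reverse → 'ssushybade'
reverse → 'edabyhsuss'
slice [4:8] → 'yhsu'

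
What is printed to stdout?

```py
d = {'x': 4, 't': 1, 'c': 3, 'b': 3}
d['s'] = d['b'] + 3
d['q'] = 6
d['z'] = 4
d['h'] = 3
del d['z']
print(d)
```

{'x': 4, 't': 1, 'c': 3, 'b': 3, 's': 6, 'q': 6, 'h': 3}

d['s'] = d['b']+3 = 6 → {'x': 4, 't': 1, 'c': 3, 'b': 3, 's': 6}
d['q'] = 6 → {'x': 4, 't': 1, 'c': 3, 'b': 3, 's': 6, 'q': 6}
d['z'] = 4 → {'x': 4, 't': 1, 'c': 3, 'b': 3, 's': 6, 'q': 6, 'z': 4}
d['h'] = 3 → {'x': 4, 't': 1, 'c': 3, 'b': 3, 's': 6, 'q': 6, 'z': 4, 'h': 3}
del 'z' → {'x': 4, 't': 1, 'c': 3, 'b': 3, 's': 6, 'q': 6, 'h': 3}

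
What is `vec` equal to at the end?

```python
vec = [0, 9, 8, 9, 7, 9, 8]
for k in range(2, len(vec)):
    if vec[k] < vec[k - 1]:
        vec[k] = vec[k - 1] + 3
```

k=2: 8<9, vec[2] = 9+3 = 12 → [0, 9, 12, 9, 7, 9, 8]
k=3: 9<12, vec[3] = 12+3 = 15 → [0, 9, 12, 15, 7, 9, 8]
k=4: 7<15, vec[4] = 15+3 = 18 → [0, 9, 12, 15, 18, 9, 8]
k=5: 9<18, vec[5] = 18+3 = 21 → [0, 9, 12, 15, 18, 21, 8]
k=6: 8<21, vec[6] = 21+3 = 24 → [0, 9, 12, 15, 18, 21, 24]

[0, 9, 12, 15, 18, 21, 24]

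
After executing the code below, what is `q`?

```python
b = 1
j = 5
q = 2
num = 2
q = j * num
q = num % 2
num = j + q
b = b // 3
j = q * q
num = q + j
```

q = 5*2 = 10
q = 2%2 = 0
num = 5+0 = 5
b = 1//3 = 0
j = 0*0 = 0
num = 0+0 = 0

0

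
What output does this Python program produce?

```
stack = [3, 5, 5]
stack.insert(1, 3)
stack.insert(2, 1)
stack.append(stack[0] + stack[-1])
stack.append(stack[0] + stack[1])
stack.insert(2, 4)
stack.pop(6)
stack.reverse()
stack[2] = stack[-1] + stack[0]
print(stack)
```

[6, 5, 9, 1, 4, 3, 3]

insert 3 at 1 → [3, 3, 5, 5]
insert 1 at 2 → [3, 3, 1, 5, 5]
append stack[0]+stack[-1] = 3+5 = 8 → [3, 3, 1, 5, 5, 8]
append stack[0]+stack[1] = 3+3 = 6 → [3, 3, 1, 5, 5, 8, 6]
insert 4 at 2 → [3, 3, 4, 1, 5, 5, 8, 6]
pop(6) removes 8 → [3, 3, 4, 1, 5, 5, 6]
reverse → [6, 5, 5, 1, 4, 3, 3]
stack[2] = stack[-1]+stack[0] = 3+6 = 9 → [6, 5, 9, 1, 4, 3, 3]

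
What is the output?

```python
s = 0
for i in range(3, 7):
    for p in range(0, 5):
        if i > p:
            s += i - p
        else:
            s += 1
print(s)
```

i=3,p=0: 3>0, s = 0+3 = 3
i=3,p=1: 3>1, s = 3+2 = 5
i=3,p=2: 3>2, s = 5+1 = 6
i=3,p=3: not 3>3, s = 6+1 = 7
i=3,p=4: not 3>4, s = 7+1 = 8
i=4,p=0: 4>0, s = 8+4 = 12
i=4,p=1: 4>1, s = 12+3 = 15
i=4,p=2: 4>2, s = 15+2 = 17
i=4,p=3: 4>3, s = 17+1 = 18
i=4,p=4: not 4>4, s = 18+1 = 19
i=5,p=0: 5>0, s = 19+5 = 24
i=5,p=1: 5>1, s = 24+4 = 28
i=5,p=2: 5>2, s = 28+3 = 31
i=5,p=3: 5>3, s = 31+2 = 33
i=5,p=4: 5>4, s = 33+1 = 34
i=6,p=0: 6>0, s = 34+6 = 40
i=6,p=1: 6>1, s = 40+5 = 45
i=6,p=2: 6>2, s = 45+4 = 49
i=6,p=3: 6>3, s = 49+3 = 52
i=6,p=4: 6>4, s = 52+2 = 54

54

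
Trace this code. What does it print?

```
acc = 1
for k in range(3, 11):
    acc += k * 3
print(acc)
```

k=3: acc = 1+3*3 = 10
k=4: acc = 10+4*3 = 22
k=5: acc = 22+5*3 = 37
k=6: acc = 37+6*3 = 55
k=7: acc = 55+7*3 = 76
k=8: acc = 76+8*3 = 100
k=9: acc = 100+9*3 = 127
k=10: acc = 127+10*3 = 157

157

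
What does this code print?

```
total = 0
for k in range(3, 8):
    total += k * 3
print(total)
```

k=3: total = 0+3*3 = 9
k=4: total = 9+4*3 = 21
k=5: total = 21+5*3 = 36
k=6: total = 36+6*3 = 54
k=7: total = 54+7*3 = 75

75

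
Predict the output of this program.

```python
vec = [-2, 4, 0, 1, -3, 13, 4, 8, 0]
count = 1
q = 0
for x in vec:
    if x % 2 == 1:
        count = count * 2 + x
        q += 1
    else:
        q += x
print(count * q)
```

323

x=-2: not odd; q=-2
x=4: not odd; q=2
x=0: not odd; q=2
x=1: odd, count = 1*2+1 = 3; q=3
x=-3: odd, count = 3*2+(-3) = 3; q=4
x=13: odd, count = 3*2+13 = 19; q=5
x=4: not odd; q=9
x=8: not odd; q=17
x=0: not odd; q=17
count*q = 19*17 = 323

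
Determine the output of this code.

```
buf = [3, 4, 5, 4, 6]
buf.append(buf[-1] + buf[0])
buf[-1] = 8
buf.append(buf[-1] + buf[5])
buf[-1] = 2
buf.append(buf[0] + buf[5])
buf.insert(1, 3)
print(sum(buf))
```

append buf[-1]+buf[0] = 6+3 = 9 → [3, 4, 5, 4, 6, 9]
buf[-1] = 8 → [3, 4, 5, 4, 6, 8]
append buf[-1]+buf[5] = 8+8 = 16 → [3, 4, 5, 4, 6, 8, 16]
buf[-1] = 2 → [3, 4, 5, 4, 6, 8, 2]
append buf[0]+buf[5] = 3+8 = 11 → [3, 4, 5, 4, 6, 8, 2, 11]
insert 3 at 1 → [3, 3, 4, 5, 4, 6, 8, 2, 11]
sum = 46

46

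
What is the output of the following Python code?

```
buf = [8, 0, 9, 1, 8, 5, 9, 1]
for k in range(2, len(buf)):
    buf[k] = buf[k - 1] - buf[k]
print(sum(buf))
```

k=2: buf[2] = 0-9 = -9 → [8, 0, -9, 1, 8, 5, 9, 1]
k=3: buf[3] = (-9)-1 = -10 → [8, 0, -9, -10, 8, 5, 9, 1]
k=4: buf[4] = (-10)-8 = -18 → [8, 0, -9, -10, -18, 5, 9, 1]
k=5: buf[5] = (-18)-5 = -23 → [8, 0, -9, -10, -18, -23, 9, 1]
k=6: buf[6] = (-23)-9 = -32 → [8, 0, -9, -10, -18, -23, -32, 1]
k=7: buf[7] = (-32)-1 = -33 → [8, 0, -9, -10, -18, -23, -32, -33]
sum = -117

-117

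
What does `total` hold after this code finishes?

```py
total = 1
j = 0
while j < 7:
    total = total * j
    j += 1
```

0

j=0: total = 1*0 = 0
j=1: total = 0*1 = 0
j=2: total = 0*2 = 0
j=3: total = 0*3 = 0
j=4: total = 0*4 = 0
j=5: total = 0*5 = 0
j=6: total = 0*6 = 0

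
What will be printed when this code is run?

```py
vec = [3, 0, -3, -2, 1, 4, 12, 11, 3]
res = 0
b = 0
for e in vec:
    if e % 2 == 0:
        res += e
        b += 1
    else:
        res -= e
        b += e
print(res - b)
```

-20

e=3: not even, res = 0-3 = -3; b=3
e=0: even, res = (-3)+0 = -3; b=4
e=-3: not even, res = (-3)-(-3) = 0; b=1
e=-2: even, res = 0+(-2) = -2; b=2
e=1: not even, res = (-2)-1 = -3; b=3
e=4: even, res = (-3)+4 = 1; b=4
e=12: even, res = 1+12 = 13; b=5
e=11: not even, res = 13-11 = 2; b=16
e=3: not even, res = 2-3 = -1; b=19
res-b = (-1)-19 = -20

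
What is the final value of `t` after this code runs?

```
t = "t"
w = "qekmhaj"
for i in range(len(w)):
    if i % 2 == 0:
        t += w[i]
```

'tqkhj'

i=0: add 'q' → 'tq'
i=1: skip
i=2: add 'k' → 'tqk'
i=3: skip
i=4: add 'h' → 'tqkh'
i=5: skip
i=6: add 'j' → 'tqkhj'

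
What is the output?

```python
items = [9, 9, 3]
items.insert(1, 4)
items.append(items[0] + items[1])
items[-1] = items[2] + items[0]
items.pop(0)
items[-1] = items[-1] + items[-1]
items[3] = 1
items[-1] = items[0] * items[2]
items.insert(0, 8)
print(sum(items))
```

36

insert 4 at 1 → [9, 4, 9, 3]
append items[0]+items[1] = 9+4 = 13 → [9, 4, 9, 3, 13]
items[-1] = items[2]+items[0] = 9+9 = 18 → [9, 4, 9, 3, 18]
pop(0) removes 9 → [4, 9, 3, 18]
items[-1] = items[-1]+items[-1] = 18+18 = 36 → [4, 9, 3, 36]
items[3] = 1 → [4, 9, 3, 1]
items[-1] = items[0]*items[2] = 4*3 = 12 → [4, 9, 3, 12]
insert 8 at 0 → [8, 4, 9, 3, 12]
sum = 36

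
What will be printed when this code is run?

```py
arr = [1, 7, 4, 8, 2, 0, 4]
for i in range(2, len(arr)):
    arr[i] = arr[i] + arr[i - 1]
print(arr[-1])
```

i=2: arr[2] = 4+7 = 11 → [1, 7, 11, 8, 2, 0, 4]
i=3: arr[3] = 8+11 = 19 → [1, 7, 11, 19, 2, 0, 4]
i=4: arr[4] = 2+19 = 21 → [1, 7, 11, 19, 21, 0, 4]
i=5: arr[5] = 0+21 = 21 → [1, 7, 11, 19, 21, 21, 4]
i=6: arr[6] = 4+21 = 25 → [1, 7, 11, 19, 21, 21, 25]

25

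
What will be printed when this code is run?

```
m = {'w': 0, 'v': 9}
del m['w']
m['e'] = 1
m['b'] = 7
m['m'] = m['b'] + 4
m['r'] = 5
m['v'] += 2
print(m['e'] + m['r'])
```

6

del 'w' → {'v': 9}
m['e'] = 1 → {'v': 9, 'e': 1}
m['b'] = 7 → {'v': 9, 'e': 1, 'b': 7}
m['m'] = m['b']+4 = 11 → {'v': 9, 'e': 1, 'b': 7, 'm': 11}
m['r'] = 5 → {'v': 9, 'e': 1, 'b': 7, 'm': 11, 'r': 5}
m['v'] = 9+2 = 11 → {'v': 11, 'e': 1, 'b': 7, 'm': 11, 'r': 5}
m['e']+m['r'] = 1+5 = 6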